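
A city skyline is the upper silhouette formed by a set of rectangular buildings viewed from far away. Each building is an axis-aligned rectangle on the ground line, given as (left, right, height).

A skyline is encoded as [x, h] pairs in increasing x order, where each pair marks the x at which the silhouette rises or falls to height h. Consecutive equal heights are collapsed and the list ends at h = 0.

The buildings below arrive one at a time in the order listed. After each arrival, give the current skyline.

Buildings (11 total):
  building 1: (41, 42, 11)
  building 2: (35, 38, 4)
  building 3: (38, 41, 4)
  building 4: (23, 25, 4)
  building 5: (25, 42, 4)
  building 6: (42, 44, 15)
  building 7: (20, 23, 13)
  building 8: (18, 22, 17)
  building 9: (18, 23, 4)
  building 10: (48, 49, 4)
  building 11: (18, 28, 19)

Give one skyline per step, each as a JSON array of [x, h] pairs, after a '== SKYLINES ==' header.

== SKYLINES ==
[[41,11],[42,0]]
[[35,4],[38,0],[41,11],[42,0]]
[[35,4],[41,11],[42,0]]
[[23,4],[25,0],[35,4],[41,11],[42,0]]
[[23,4],[41,11],[42,0]]
[[23,4],[41,11],[42,15],[44,0]]
[[20,13],[23,4],[41,11],[42,15],[44,0]]
[[18,17],[22,13],[23,4],[41,11],[42,15],[44,0]]
[[18,17],[22,13],[23,4],[41,11],[42,15],[44,0]]
[[18,17],[22,13],[23,4],[41,11],[42,15],[44,0],[48,4],[49,0]]
[[18,19],[28,4],[41,11],[42,15],[44,0],[48,4],[49,0]]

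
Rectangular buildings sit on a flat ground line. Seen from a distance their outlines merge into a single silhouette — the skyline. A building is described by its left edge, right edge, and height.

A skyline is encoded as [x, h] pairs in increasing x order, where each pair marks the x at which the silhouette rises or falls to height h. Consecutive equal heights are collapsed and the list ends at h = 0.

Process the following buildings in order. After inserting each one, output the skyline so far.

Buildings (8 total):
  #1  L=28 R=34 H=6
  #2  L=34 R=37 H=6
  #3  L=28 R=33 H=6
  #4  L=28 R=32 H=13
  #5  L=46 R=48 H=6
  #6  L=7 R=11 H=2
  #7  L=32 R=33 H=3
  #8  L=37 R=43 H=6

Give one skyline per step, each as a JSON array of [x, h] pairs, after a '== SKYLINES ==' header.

== SKYLINES ==
[[28,6],[34,0]]
[[28,6],[37,0]]
[[28,6],[37,0]]
[[28,13],[32,6],[37,0]]
[[28,13],[32,6],[37,0],[46,6],[48,0]]
[[7,2],[11,0],[28,13],[32,6],[37,0],[46,6],[48,0]]
[[7,2],[11,0],[28,13],[32,6],[37,0],[46,6],[48,0]]
[[7,2],[11,0],[28,13],[32,6],[43,0],[46,6],[48,0]]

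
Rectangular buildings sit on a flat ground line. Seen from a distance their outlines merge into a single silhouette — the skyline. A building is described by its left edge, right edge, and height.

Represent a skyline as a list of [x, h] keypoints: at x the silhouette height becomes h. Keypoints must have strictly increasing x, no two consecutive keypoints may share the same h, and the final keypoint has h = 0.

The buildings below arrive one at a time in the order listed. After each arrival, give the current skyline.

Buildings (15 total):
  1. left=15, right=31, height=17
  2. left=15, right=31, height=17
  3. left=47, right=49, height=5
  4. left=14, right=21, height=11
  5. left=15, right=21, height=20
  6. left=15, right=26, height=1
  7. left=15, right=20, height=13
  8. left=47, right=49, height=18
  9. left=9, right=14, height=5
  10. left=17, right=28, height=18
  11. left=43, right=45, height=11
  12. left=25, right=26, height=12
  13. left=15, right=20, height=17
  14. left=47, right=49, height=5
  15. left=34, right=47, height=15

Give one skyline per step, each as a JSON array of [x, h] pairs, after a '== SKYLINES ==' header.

== SKYLINES ==
[[15,17],[31,0]]
[[15,17],[31,0]]
[[15,17],[31,0],[47,5],[49,0]]
[[14,11],[15,17],[31,0],[47,5],[49,0]]
[[14,11],[15,20],[21,17],[31,0],[47,5],[49,0]]
[[14,11],[15,20],[21,17],[31,0],[47,5],[49,0]]
[[14,11],[15,20],[21,17],[31,0],[47,5],[49,0]]
[[14,11],[15,20],[21,17],[31,0],[47,18],[49,0]]
[[9,5],[14,11],[15,20],[21,17],[31,0],[47,18],[49,0]]
[[9,5],[14,11],[15,20],[21,18],[28,17],[31,0],[47,18],[49,0]]
[[9,5],[14,11],[15,20],[21,18],[28,17],[31,0],[43,11],[45,0],[47,18],[49,0]]
[[9,5],[14,11],[15,20],[21,18],[28,17],[31,0],[43,11],[45,0],[47,18],[49,0]]
[[9,5],[14,11],[15,20],[21,18],[28,17],[31,0],[43,11],[45,0],[47,18],[49,0]]
[[9,5],[14,11],[15,20],[21,18],[28,17],[31,0],[43,11],[45,0],[47,18],[49,0]]
[[9,5],[14,11],[15,20],[21,18],[28,17],[31,0],[34,15],[47,18],[49,0]]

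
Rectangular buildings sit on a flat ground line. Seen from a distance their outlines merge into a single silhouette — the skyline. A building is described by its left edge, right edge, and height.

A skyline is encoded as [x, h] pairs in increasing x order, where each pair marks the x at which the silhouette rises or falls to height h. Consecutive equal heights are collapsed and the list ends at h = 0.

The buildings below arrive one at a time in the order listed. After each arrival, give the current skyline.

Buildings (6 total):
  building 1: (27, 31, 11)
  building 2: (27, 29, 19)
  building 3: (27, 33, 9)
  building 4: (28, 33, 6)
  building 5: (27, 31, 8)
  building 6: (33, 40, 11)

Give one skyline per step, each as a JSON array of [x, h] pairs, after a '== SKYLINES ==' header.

== SKYLINES ==
[[27,11],[31,0]]
[[27,19],[29,11],[31,0]]
[[27,19],[29,11],[31,9],[33,0]]
[[27,19],[29,11],[31,9],[33,0]]
[[27,19],[29,11],[31,9],[33,0]]
[[27,19],[29,11],[31,9],[33,11],[40,0]]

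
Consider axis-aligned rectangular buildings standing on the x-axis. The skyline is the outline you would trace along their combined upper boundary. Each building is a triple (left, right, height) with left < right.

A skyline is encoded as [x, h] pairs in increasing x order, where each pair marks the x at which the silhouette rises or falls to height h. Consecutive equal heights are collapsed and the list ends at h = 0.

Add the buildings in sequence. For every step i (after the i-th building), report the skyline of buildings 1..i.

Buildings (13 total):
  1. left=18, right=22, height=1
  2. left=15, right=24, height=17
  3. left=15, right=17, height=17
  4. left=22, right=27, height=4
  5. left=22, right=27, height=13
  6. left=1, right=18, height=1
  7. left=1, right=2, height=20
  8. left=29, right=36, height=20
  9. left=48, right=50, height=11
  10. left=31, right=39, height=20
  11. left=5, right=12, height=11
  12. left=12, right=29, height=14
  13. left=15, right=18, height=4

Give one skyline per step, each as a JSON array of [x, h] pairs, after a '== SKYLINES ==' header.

== SKYLINES ==
[[18,1],[22,0]]
[[15,17],[24,0]]
[[15,17],[24,0]]
[[15,17],[24,4],[27,0]]
[[15,17],[24,13],[27,0]]
[[1,1],[15,17],[24,13],[27,0]]
[[1,20],[2,1],[15,17],[24,13],[27,0]]
[[1,20],[2,1],[15,17],[24,13],[27,0],[29,20],[36,0]]
[[1,20],[2,1],[15,17],[24,13],[27,0],[29,20],[36,0],[48,11],[50,0]]
[[1,20],[2,1],[15,17],[24,13],[27,0],[29,20],[39,0],[48,11],[50,0]]
[[1,20],[2,1],[5,11],[12,1],[15,17],[24,13],[27,0],[29,20],[39,0],[48,11],[50,0]]
[[1,20],[2,1],[5,11],[12,14],[15,17],[24,14],[29,20],[39,0],[48,11],[50,0]]
[[1,20],[2,1],[5,11],[12,14],[15,17],[24,14],[29,20],[39,0],[48,11],[50,0]]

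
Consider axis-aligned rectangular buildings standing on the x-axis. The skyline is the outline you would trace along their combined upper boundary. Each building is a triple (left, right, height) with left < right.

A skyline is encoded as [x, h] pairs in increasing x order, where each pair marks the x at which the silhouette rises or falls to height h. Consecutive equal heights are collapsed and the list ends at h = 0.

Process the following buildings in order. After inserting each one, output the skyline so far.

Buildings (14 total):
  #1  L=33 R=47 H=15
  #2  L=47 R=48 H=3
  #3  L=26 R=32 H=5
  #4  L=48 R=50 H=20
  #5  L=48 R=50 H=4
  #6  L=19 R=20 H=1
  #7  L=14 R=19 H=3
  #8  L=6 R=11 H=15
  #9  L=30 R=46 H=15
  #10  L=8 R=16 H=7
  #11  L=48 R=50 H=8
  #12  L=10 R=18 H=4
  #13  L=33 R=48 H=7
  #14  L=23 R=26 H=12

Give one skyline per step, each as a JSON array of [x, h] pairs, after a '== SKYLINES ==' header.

== SKYLINES ==
[[33,15],[47,0]]
[[33,15],[47,3],[48,0]]
[[26,5],[32,0],[33,15],[47,3],[48,0]]
[[26,5],[32,0],[33,15],[47,3],[48,20],[50,0]]
[[26,5],[32,0],[33,15],[47,3],[48,20],[50,0]]
[[19,1],[20,0],[26,5],[32,0],[33,15],[47,3],[48,20],[50,0]]
[[14,3],[19,1],[20,0],[26,5],[32,0],[33,15],[47,3],[48,20],[50,0]]
[[6,15],[11,0],[14,3],[19,1],[20,0],[26,5],[32,0],[33,15],[47,3],[48,20],[50,0]]
[[6,15],[11,0],[14,3],[19,1],[20,0],[26,5],[30,15],[47,3],[48,20],[50,0]]
[[6,15],[11,7],[16,3],[19,1],[20,0],[26,5],[30,15],[47,3],[48,20],[50,0]]
[[6,15],[11,7],[16,3],[19,1],[20,0],[26,5],[30,15],[47,3],[48,20],[50,0]]
[[6,15],[11,7],[16,4],[18,3],[19,1],[20,0],[26,5],[30,15],[47,3],[48,20],[50,0]]
[[6,15],[11,7],[16,4],[18,3],[19,1],[20,0],[26,5],[30,15],[47,7],[48,20],[50,0]]
[[6,15],[11,7],[16,4],[18,3],[19,1],[20,0],[23,12],[26,5],[30,15],[47,7],[48,20],[50,0]]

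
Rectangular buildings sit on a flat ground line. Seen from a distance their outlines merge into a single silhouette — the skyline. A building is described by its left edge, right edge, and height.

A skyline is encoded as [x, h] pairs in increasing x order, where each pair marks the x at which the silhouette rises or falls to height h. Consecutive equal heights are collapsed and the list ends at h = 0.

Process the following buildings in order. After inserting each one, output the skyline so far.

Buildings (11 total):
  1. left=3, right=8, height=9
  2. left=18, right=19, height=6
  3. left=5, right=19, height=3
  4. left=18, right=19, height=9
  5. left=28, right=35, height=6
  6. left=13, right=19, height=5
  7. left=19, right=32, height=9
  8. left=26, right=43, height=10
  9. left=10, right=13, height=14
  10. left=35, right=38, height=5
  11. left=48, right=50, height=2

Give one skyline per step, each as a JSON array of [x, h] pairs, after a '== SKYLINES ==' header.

== SKYLINES ==
[[3,9],[8,0]]
[[3,9],[8,0],[18,6],[19,0]]
[[3,9],[8,3],[18,6],[19,0]]
[[3,9],[8,3],[18,9],[19,0]]
[[3,9],[8,3],[18,9],[19,0],[28,6],[35,0]]
[[3,9],[8,3],[13,5],[18,9],[19,0],[28,6],[35,0]]
[[3,9],[8,3],[13,5],[18,9],[32,6],[35,0]]
[[3,9],[8,3],[13,5],[18,9],[26,10],[43,0]]
[[3,9],[8,3],[10,14],[13,5],[18,9],[26,10],[43,0]]
[[3,9],[8,3],[10,14],[13,5],[18,9],[26,10],[43,0]]
[[3,9],[8,3],[10,14],[13,5],[18,9],[26,10],[43,0],[48,2],[50,0]]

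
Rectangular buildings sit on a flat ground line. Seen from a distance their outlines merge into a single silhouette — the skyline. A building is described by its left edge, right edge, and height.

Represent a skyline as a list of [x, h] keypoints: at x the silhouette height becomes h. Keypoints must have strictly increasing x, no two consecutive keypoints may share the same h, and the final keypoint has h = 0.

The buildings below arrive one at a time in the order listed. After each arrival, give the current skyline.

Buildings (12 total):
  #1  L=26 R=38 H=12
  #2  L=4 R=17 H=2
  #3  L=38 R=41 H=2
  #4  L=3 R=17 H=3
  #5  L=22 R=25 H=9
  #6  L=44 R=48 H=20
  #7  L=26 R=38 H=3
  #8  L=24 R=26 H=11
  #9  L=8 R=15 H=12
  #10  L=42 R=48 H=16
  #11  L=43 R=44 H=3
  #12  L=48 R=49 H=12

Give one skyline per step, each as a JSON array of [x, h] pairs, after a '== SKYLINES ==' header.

== SKYLINES ==
[[26,12],[38,0]]
[[4,2],[17,0],[26,12],[38,0]]
[[4,2],[17,0],[26,12],[38,2],[41,0]]
[[3,3],[17,0],[26,12],[38,2],[41,0]]
[[3,3],[17,0],[22,9],[25,0],[26,12],[38,2],[41,0]]
[[3,3],[17,0],[22,9],[25,0],[26,12],[38,2],[41,0],[44,20],[48,0]]
[[3,3],[17,0],[22,9],[25,0],[26,12],[38,2],[41,0],[44,20],[48,0]]
[[3,3],[17,0],[22,9],[24,11],[26,12],[38,2],[41,0],[44,20],[48,0]]
[[3,3],[8,12],[15,3],[17,0],[22,9],[24,11],[26,12],[38,2],[41,0],[44,20],[48,0]]
[[3,3],[8,12],[15,3],[17,0],[22,9],[24,11],[26,12],[38,2],[41,0],[42,16],[44,20],[48,0]]
[[3,3],[8,12],[15,3],[17,0],[22,9],[24,11],[26,12],[38,2],[41,0],[42,16],[44,20],[48,0]]
[[3,3],[8,12],[15,3],[17,0],[22,9],[24,11],[26,12],[38,2],[41,0],[42,16],[44,20],[48,12],[49,0]]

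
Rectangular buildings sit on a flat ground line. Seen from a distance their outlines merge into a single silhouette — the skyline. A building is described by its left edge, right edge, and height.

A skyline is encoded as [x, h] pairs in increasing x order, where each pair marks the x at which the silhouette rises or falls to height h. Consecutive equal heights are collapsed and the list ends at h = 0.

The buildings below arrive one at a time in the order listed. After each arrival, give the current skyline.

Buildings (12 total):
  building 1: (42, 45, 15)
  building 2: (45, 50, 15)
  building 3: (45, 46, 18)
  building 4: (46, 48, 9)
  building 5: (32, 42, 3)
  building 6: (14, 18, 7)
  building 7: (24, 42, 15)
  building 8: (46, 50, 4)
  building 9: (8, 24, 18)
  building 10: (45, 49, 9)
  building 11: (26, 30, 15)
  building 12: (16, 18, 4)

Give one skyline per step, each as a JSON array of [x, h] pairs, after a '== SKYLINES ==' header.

== SKYLINES ==
[[42,15],[45,0]]
[[42,15],[50,0]]
[[42,15],[45,18],[46,15],[50,0]]
[[42,15],[45,18],[46,15],[50,0]]
[[32,3],[42,15],[45,18],[46,15],[50,0]]
[[14,7],[18,0],[32,3],[42,15],[45,18],[46,15],[50,0]]
[[14,7],[18,0],[24,15],[45,18],[46,15],[50,0]]
[[14,7],[18,0],[24,15],[45,18],[46,15],[50,0]]
[[8,18],[24,15],[45,18],[46,15],[50,0]]
[[8,18],[24,15],[45,18],[46,15],[50,0]]
[[8,18],[24,15],[45,18],[46,15],[50,0]]
[[8,18],[24,15],[45,18],[46,15],[50,0]]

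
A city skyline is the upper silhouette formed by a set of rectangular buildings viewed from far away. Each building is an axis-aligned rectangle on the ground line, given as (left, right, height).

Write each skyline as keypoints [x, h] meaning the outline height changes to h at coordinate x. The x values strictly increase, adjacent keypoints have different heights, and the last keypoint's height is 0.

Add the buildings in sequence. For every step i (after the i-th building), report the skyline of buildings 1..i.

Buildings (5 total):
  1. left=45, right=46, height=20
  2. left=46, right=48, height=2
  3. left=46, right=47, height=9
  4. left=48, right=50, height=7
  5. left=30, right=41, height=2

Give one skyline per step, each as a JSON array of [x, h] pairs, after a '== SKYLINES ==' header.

== SKYLINES ==
[[45,20],[46,0]]
[[45,20],[46,2],[48,0]]
[[45,20],[46,9],[47,2],[48,0]]
[[45,20],[46,9],[47,2],[48,7],[50,0]]
[[30,2],[41,0],[45,20],[46,9],[47,2],[48,7],[50,0]]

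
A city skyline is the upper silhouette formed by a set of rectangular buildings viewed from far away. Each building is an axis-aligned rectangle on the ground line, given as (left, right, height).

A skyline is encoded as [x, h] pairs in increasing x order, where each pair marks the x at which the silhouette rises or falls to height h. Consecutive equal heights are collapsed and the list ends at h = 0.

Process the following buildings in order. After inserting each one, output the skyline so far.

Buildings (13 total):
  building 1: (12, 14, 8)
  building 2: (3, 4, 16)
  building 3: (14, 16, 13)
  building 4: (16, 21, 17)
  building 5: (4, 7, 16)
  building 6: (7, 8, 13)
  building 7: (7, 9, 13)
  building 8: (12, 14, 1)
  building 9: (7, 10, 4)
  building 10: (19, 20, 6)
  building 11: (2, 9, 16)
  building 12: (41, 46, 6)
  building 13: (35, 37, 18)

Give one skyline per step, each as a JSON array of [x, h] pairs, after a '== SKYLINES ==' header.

== SKYLINES ==
[[12,8],[14,0]]
[[3,16],[4,0],[12,8],[14,0]]
[[3,16],[4,0],[12,8],[14,13],[16,0]]
[[3,16],[4,0],[12,8],[14,13],[16,17],[21,0]]
[[3,16],[7,0],[12,8],[14,13],[16,17],[21,0]]
[[3,16],[7,13],[8,0],[12,8],[14,13],[16,17],[21,0]]
[[3,16],[7,13],[9,0],[12,8],[14,13],[16,17],[21,0]]
[[3,16],[7,13],[9,0],[12,8],[14,13],[16,17],[21,0]]
[[3,16],[7,13],[9,4],[10,0],[12,8],[14,13],[16,17],[21,0]]
[[3,16],[7,13],[9,4],[10,0],[12,8],[14,13],[16,17],[21,0]]
[[2,16],[9,4],[10,0],[12,8],[14,13],[16,17],[21,0]]
[[2,16],[9,4],[10,0],[12,8],[14,13],[16,17],[21,0],[41,6],[46,0]]
[[2,16],[9,4],[10,0],[12,8],[14,13],[16,17],[21,0],[35,18],[37,0],[41,6],[46,0]]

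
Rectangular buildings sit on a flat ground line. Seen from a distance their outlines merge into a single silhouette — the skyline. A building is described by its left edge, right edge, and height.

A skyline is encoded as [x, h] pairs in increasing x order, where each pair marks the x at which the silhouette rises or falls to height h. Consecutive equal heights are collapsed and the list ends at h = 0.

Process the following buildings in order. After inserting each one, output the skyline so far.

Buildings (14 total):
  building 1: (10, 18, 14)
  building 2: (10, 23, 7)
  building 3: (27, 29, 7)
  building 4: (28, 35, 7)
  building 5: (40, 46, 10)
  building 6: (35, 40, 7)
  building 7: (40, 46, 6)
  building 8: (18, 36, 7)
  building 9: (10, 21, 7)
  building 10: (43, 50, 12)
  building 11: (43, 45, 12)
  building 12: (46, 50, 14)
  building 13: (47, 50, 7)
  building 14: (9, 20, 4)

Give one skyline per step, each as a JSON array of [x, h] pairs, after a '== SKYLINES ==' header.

== SKYLINES ==
[[10,14],[18,0]]
[[10,14],[18,7],[23,0]]
[[10,14],[18,7],[23,0],[27,7],[29,0]]
[[10,14],[18,7],[23,0],[27,7],[35,0]]
[[10,14],[18,7],[23,0],[27,7],[35,0],[40,10],[46,0]]
[[10,14],[18,7],[23,0],[27,7],[40,10],[46,0]]
[[10,14],[18,7],[23,0],[27,7],[40,10],[46,0]]
[[10,14],[18,7],[40,10],[46,0]]
[[10,14],[18,7],[40,10],[46,0]]
[[10,14],[18,7],[40,10],[43,12],[50,0]]
[[10,14],[18,7],[40,10],[43,12],[50,0]]
[[10,14],[18,7],[40,10],[43,12],[46,14],[50,0]]
[[10,14],[18,7],[40,10],[43,12],[46,14],[50,0]]
[[9,4],[10,14],[18,7],[40,10],[43,12],[46,14],[50,0]]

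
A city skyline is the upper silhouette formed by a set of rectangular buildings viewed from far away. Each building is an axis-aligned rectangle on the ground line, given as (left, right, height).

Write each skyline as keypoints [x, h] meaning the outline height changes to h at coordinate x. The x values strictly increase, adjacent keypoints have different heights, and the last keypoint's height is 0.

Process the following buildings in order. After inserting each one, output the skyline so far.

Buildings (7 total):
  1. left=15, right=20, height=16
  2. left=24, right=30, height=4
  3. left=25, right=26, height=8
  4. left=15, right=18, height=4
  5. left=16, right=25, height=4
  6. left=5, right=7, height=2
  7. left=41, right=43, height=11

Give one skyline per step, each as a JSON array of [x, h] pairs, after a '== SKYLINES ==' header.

== SKYLINES ==
[[15,16],[20,0]]
[[15,16],[20,0],[24,4],[30,0]]
[[15,16],[20,0],[24,4],[25,8],[26,4],[30,0]]
[[15,16],[20,0],[24,4],[25,8],[26,4],[30,0]]
[[15,16],[20,4],[25,8],[26,4],[30,0]]
[[5,2],[7,0],[15,16],[20,4],[25,8],[26,4],[30,0]]
[[5,2],[7,0],[15,16],[20,4],[25,8],[26,4],[30,0],[41,11],[43,0]]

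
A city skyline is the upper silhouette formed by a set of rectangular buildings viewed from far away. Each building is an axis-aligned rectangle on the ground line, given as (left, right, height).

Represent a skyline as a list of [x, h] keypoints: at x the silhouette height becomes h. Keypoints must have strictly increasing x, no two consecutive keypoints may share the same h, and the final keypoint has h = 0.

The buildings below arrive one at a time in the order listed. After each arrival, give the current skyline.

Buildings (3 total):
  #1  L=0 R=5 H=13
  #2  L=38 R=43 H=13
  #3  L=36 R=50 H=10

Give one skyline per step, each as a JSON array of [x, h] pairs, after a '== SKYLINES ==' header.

== SKYLINES ==
[[0,13],[5,0]]
[[0,13],[5,0],[38,13],[43,0]]
[[0,13],[5,0],[36,10],[38,13],[43,10],[50,0]]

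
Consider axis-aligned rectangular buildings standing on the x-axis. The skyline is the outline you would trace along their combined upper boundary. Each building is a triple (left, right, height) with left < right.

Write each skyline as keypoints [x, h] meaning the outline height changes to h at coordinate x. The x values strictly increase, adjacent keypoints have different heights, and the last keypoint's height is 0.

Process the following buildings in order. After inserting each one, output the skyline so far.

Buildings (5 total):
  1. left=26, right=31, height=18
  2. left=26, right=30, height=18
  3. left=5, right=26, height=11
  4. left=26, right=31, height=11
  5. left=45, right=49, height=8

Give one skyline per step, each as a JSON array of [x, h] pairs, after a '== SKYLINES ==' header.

== SKYLINES ==
[[26,18],[31,0]]
[[26,18],[31,0]]
[[5,11],[26,18],[31,0]]
[[5,11],[26,18],[31,0]]
[[5,11],[26,18],[31,0],[45,8],[49,0]]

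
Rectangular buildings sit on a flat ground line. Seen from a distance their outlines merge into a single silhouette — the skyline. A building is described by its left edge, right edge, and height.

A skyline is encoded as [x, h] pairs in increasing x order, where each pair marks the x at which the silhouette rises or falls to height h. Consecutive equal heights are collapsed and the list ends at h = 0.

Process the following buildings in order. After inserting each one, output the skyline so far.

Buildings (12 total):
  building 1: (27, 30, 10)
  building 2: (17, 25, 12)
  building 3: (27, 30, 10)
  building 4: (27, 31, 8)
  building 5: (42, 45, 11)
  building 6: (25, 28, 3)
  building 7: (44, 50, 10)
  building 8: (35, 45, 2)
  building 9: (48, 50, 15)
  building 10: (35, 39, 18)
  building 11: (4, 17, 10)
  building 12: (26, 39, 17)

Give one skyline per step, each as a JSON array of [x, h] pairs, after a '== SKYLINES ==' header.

== SKYLINES ==
[[27,10],[30,0]]
[[17,12],[25,0],[27,10],[30,0]]
[[17,12],[25,0],[27,10],[30,0]]
[[17,12],[25,0],[27,10],[30,8],[31,0]]
[[17,12],[25,0],[27,10],[30,8],[31,0],[42,11],[45,0]]
[[17,12],[25,3],[27,10],[30,8],[31,0],[42,11],[45,0]]
[[17,12],[25,3],[27,10],[30,8],[31,0],[42,11],[45,10],[50,0]]
[[17,12],[25,3],[27,10],[30,8],[31,0],[35,2],[42,11],[45,10],[50,0]]
[[17,12],[25,3],[27,10],[30,8],[31,0],[35,2],[42,11],[45,10],[48,15],[50,0]]
[[17,12],[25,3],[27,10],[30,8],[31,0],[35,18],[39,2],[42,11],[45,10],[48,15],[50,0]]
[[4,10],[17,12],[25,3],[27,10],[30,8],[31,0],[35,18],[39,2],[42,11],[45,10],[48,15],[50,0]]
[[4,10],[17,12],[25,3],[26,17],[35,18],[39,2],[42,11],[45,10],[48,15],[50,0]]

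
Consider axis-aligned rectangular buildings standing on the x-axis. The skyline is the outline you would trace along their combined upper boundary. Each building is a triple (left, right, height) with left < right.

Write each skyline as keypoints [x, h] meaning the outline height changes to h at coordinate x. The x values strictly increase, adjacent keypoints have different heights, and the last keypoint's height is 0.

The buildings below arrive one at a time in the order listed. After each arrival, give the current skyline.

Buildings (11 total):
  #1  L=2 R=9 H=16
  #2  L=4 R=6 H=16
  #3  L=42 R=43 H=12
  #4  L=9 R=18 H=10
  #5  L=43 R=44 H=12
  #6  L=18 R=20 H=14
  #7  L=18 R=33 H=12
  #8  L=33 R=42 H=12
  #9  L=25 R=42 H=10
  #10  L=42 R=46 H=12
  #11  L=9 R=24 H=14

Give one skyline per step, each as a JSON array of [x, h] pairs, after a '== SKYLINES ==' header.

== SKYLINES ==
[[2,16],[9,0]]
[[2,16],[9,0]]
[[2,16],[9,0],[42,12],[43,0]]
[[2,16],[9,10],[18,0],[42,12],[43,0]]
[[2,16],[9,10],[18,0],[42,12],[44,0]]
[[2,16],[9,10],[18,14],[20,0],[42,12],[44,0]]
[[2,16],[9,10],[18,14],[20,12],[33,0],[42,12],[44,0]]
[[2,16],[9,10],[18,14],[20,12],[44,0]]
[[2,16],[9,10],[18,14],[20,12],[44,0]]
[[2,16],[9,10],[18,14],[20,12],[46,0]]
[[2,16],[9,14],[24,12],[46,0]]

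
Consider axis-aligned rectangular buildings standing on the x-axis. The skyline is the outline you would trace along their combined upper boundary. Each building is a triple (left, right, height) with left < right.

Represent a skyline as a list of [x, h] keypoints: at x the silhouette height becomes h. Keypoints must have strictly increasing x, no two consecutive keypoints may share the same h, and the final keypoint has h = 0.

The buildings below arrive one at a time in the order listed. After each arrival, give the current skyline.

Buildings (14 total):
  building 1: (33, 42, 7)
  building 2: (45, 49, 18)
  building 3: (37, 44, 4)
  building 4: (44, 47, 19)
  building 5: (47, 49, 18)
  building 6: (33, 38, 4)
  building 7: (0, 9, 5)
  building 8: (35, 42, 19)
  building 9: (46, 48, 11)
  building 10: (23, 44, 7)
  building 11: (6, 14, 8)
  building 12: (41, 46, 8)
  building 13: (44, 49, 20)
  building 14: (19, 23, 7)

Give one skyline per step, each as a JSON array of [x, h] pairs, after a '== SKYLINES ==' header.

== SKYLINES ==
[[33,7],[42,0]]
[[33,7],[42,0],[45,18],[49,0]]
[[33,7],[42,4],[44,0],[45,18],[49,0]]
[[33,7],[42,4],[44,19],[47,18],[49,0]]
[[33,7],[42,4],[44,19],[47,18],[49,0]]
[[33,7],[42,4],[44,19],[47,18],[49,0]]
[[0,5],[9,0],[33,7],[42,4],[44,19],[47,18],[49,0]]
[[0,5],[9,0],[33,7],[35,19],[42,4],[44,19],[47,18],[49,0]]
[[0,5],[9,0],[33,7],[35,19],[42,4],[44,19],[47,18],[49,0]]
[[0,5],[9,0],[23,7],[35,19],[42,7],[44,19],[47,18],[49,0]]
[[0,5],[6,8],[14,0],[23,7],[35,19],[42,7],[44,19],[47,18],[49,0]]
[[0,5],[6,8],[14,0],[23,7],[35,19],[42,8],[44,19],[47,18],[49,0]]
[[0,5],[6,8],[14,0],[23,7],[35,19],[42,8],[44,20],[49,0]]
[[0,5],[6,8],[14,0],[19,7],[35,19],[42,8],[44,20],[49,0]]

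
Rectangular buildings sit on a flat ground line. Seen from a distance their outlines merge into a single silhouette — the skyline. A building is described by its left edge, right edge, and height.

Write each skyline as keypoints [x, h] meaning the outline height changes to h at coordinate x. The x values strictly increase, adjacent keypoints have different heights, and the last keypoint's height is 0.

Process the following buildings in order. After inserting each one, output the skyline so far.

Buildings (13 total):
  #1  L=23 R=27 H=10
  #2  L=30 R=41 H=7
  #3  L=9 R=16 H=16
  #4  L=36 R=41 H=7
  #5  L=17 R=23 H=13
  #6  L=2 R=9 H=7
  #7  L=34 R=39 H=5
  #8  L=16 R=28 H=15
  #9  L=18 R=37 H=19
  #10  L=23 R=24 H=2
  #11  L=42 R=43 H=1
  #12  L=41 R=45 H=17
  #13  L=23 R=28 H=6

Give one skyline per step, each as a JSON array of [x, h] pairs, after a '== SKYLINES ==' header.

== SKYLINES ==
[[23,10],[27,0]]
[[23,10],[27,0],[30,7],[41,0]]
[[9,16],[16,0],[23,10],[27,0],[30,7],[41,0]]
[[9,16],[16,0],[23,10],[27,0],[30,7],[41,0]]
[[9,16],[16,0],[17,13],[23,10],[27,0],[30,7],[41,0]]
[[2,7],[9,16],[16,0],[17,13],[23,10],[27,0],[30,7],[41,0]]
[[2,7],[9,16],[16,0],[17,13],[23,10],[27,0],[30,7],[41,0]]
[[2,7],[9,16],[16,15],[28,0],[30,7],[41,0]]
[[2,7],[9,16],[16,15],[18,19],[37,7],[41,0]]
[[2,7],[9,16],[16,15],[18,19],[37,7],[41,0]]
[[2,7],[9,16],[16,15],[18,19],[37,7],[41,0],[42,1],[43,0]]
[[2,7],[9,16],[16,15],[18,19],[37,7],[41,17],[45,0]]
[[2,7],[9,16],[16,15],[18,19],[37,7],[41,17],[45,0]]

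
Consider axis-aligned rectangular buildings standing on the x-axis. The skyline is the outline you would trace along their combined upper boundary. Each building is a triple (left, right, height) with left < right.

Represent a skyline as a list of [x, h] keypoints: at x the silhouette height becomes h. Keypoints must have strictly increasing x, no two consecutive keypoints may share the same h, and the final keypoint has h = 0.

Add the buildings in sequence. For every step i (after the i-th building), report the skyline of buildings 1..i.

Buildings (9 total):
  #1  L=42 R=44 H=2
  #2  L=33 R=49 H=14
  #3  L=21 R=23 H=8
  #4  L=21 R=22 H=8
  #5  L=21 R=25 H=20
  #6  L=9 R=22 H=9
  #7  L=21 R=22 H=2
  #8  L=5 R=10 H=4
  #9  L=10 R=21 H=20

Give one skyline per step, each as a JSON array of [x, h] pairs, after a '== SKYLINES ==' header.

== SKYLINES ==
[[42,2],[44,0]]
[[33,14],[49,0]]
[[21,8],[23,0],[33,14],[49,0]]
[[21,8],[23,0],[33,14],[49,0]]
[[21,20],[25,0],[33,14],[49,0]]
[[9,9],[21,20],[25,0],[33,14],[49,0]]
[[9,9],[21,20],[25,0],[33,14],[49,0]]
[[5,4],[9,9],[21,20],[25,0],[33,14],[49,0]]
[[5,4],[9,9],[10,20],[25,0],[33,14],[49,0]]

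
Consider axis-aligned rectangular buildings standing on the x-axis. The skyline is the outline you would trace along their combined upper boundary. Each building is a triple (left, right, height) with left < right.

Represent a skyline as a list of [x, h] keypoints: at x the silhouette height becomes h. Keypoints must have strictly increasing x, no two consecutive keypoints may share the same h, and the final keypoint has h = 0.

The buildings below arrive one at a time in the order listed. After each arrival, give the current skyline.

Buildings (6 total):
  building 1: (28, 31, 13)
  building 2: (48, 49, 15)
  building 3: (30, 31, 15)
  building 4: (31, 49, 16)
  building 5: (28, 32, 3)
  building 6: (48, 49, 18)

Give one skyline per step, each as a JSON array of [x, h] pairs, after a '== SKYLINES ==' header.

== SKYLINES ==
[[28,13],[31,0]]
[[28,13],[31,0],[48,15],[49,0]]
[[28,13],[30,15],[31,0],[48,15],[49,0]]
[[28,13],[30,15],[31,16],[49,0]]
[[28,13],[30,15],[31,16],[49,0]]
[[28,13],[30,15],[31,16],[48,18],[49,0]]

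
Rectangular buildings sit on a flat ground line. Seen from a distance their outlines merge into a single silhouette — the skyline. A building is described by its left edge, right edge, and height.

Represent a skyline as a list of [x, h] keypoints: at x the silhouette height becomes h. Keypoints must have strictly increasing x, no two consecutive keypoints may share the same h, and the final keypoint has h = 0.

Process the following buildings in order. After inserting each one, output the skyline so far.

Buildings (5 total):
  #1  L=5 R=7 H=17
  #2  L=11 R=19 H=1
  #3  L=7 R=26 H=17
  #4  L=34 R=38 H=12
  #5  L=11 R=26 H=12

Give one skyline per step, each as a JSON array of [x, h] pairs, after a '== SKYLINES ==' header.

== SKYLINES ==
[[5,17],[7,0]]
[[5,17],[7,0],[11,1],[19,0]]
[[5,17],[26,0]]
[[5,17],[26,0],[34,12],[38,0]]
[[5,17],[26,0],[34,12],[38,0]]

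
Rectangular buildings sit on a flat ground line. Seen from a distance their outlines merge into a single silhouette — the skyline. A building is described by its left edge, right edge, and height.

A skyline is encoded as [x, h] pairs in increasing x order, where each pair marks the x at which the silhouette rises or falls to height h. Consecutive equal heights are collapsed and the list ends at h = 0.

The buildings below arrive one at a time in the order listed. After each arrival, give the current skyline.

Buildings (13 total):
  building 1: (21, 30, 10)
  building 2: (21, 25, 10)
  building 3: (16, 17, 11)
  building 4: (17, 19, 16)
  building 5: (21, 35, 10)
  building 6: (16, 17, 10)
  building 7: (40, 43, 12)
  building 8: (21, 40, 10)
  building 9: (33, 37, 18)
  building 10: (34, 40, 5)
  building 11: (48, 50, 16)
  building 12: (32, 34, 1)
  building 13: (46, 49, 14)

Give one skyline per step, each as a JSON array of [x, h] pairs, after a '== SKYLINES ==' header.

== SKYLINES ==
[[21,10],[30,0]]
[[21,10],[30,0]]
[[16,11],[17,0],[21,10],[30,0]]
[[16,11],[17,16],[19,0],[21,10],[30,0]]
[[16,11],[17,16],[19,0],[21,10],[35,0]]
[[16,11],[17,16],[19,0],[21,10],[35,0]]
[[16,11],[17,16],[19,0],[21,10],[35,0],[40,12],[43,0]]
[[16,11],[17,16],[19,0],[21,10],[40,12],[43,0]]
[[16,11],[17,16],[19,0],[21,10],[33,18],[37,10],[40,12],[43,0]]
[[16,11],[17,16],[19,0],[21,10],[33,18],[37,10],[40,12],[43,0]]
[[16,11],[17,16],[19,0],[21,10],[33,18],[37,10],[40,12],[43,0],[48,16],[50,0]]
[[16,11],[17,16],[19,0],[21,10],[33,18],[37,10],[40,12],[43,0],[48,16],[50,0]]
[[16,11],[17,16],[19,0],[21,10],[33,18],[37,10],[40,12],[43,0],[46,14],[48,16],[50,0]]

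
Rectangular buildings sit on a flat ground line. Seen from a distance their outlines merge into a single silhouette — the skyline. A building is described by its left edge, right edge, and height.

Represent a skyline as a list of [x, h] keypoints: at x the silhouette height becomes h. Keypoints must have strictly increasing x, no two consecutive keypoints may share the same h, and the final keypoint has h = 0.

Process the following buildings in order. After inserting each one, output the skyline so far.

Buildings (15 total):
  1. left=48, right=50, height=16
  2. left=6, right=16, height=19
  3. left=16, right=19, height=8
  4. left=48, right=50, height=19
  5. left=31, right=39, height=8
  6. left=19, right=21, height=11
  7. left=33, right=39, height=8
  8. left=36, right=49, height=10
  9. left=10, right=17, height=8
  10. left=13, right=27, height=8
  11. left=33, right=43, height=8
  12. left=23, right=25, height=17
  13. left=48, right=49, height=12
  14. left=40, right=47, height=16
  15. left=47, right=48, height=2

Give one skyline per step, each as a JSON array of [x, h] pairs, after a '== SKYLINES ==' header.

== SKYLINES ==
[[48,16],[50,0]]
[[6,19],[16,0],[48,16],[50,0]]
[[6,19],[16,8],[19,0],[48,16],[50,0]]
[[6,19],[16,8],[19,0],[48,19],[50,0]]
[[6,19],[16,8],[19,0],[31,8],[39,0],[48,19],[50,0]]
[[6,19],[16,8],[19,11],[21,0],[31,8],[39,0],[48,19],[50,0]]
[[6,19],[16,8],[19,11],[21,0],[31,8],[39,0],[48,19],[50,0]]
[[6,19],[16,8],[19,11],[21,0],[31,8],[36,10],[48,19],[50,0]]
[[6,19],[16,8],[19,11],[21,0],[31,8],[36,10],[48,19],[50,0]]
[[6,19],[16,8],[19,11],[21,8],[27,0],[31,8],[36,10],[48,19],[50,0]]
[[6,19],[16,8],[19,11],[21,8],[27,0],[31,8],[36,10],[48,19],[50,0]]
[[6,19],[16,8],[19,11],[21,8],[23,17],[25,8],[27,0],[31,8],[36,10],[48,19],[50,0]]
[[6,19],[16,8],[19,11],[21,8],[23,17],[25,8],[27,0],[31,8],[36,10],[48,19],[50,0]]
[[6,19],[16,8],[19,11],[21,8],[23,17],[25,8],[27,0],[31,8],[36,10],[40,16],[47,10],[48,19],[50,0]]
[[6,19],[16,8],[19,11],[21,8],[23,17],[25,8],[27,0],[31,8],[36,10],[40,16],[47,10],[48,19],[50,0]]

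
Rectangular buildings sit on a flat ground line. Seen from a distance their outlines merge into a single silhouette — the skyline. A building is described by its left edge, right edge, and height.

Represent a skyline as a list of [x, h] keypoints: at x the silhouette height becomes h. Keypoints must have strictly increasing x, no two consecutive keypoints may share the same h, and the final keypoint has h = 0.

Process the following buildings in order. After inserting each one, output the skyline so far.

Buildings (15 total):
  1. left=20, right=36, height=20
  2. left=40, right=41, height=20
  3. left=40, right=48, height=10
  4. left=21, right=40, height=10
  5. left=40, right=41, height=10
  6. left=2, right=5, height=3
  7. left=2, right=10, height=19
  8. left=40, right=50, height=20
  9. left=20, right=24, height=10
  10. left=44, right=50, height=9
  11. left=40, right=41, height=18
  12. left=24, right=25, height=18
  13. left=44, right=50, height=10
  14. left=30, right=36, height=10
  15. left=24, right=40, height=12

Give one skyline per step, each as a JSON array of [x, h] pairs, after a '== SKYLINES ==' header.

== SKYLINES ==
[[20,20],[36,0]]
[[20,20],[36,0],[40,20],[41,0]]
[[20,20],[36,0],[40,20],[41,10],[48,0]]
[[20,20],[36,10],[40,20],[41,10],[48,0]]
[[20,20],[36,10],[40,20],[41,10],[48,0]]
[[2,3],[5,0],[20,20],[36,10],[40,20],[41,10],[48,0]]
[[2,19],[10,0],[20,20],[36,10],[40,20],[41,10],[48,0]]
[[2,19],[10,0],[20,20],[36,10],[40,20],[50,0]]
[[2,19],[10,0],[20,20],[36,10],[40,20],[50,0]]
[[2,19],[10,0],[20,20],[36,10],[40,20],[50,0]]
[[2,19],[10,0],[20,20],[36,10],[40,20],[50,0]]
[[2,19],[10,0],[20,20],[36,10],[40,20],[50,0]]
[[2,19],[10,0],[20,20],[36,10],[40,20],[50,0]]
[[2,19],[10,0],[20,20],[36,10],[40,20],[50,0]]
[[2,19],[10,0],[20,20],[36,12],[40,20],[50,0]]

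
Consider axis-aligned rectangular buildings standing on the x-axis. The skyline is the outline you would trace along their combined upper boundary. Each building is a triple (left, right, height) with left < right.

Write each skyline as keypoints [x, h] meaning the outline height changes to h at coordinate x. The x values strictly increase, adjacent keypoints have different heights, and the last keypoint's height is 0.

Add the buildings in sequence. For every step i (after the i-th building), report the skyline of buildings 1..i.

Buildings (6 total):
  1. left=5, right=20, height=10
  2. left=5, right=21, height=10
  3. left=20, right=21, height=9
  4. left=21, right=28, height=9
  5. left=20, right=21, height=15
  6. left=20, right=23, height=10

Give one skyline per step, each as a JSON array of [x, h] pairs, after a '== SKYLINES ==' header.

== SKYLINES ==
[[5,10],[20,0]]
[[5,10],[21,0]]
[[5,10],[21,0]]
[[5,10],[21,9],[28,0]]
[[5,10],[20,15],[21,9],[28,0]]
[[5,10],[20,15],[21,10],[23,9],[28,0]]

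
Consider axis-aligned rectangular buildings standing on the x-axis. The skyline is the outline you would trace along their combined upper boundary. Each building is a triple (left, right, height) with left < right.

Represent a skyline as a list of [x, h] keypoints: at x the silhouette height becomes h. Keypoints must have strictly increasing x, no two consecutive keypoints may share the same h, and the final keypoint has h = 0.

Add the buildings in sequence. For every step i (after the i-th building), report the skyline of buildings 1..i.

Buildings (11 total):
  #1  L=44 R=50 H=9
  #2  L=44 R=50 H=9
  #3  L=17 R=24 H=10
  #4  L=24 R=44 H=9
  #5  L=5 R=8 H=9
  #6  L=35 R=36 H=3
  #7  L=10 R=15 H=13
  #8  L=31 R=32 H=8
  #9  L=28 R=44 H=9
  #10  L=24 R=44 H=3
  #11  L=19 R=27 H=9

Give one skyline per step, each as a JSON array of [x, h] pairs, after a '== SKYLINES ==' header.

== SKYLINES ==
[[44,9],[50,0]]
[[44,9],[50,0]]
[[17,10],[24,0],[44,9],[50,0]]
[[17,10],[24,9],[50,0]]
[[5,9],[8,0],[17,10],[24,9],[50,0]]
[[5,9],[8,0],[17,10],[24,9],[50,0]]
[[5,9],[8,0],[10,13],[15,0],[17,10],[24,9],[50,0]]
[[5,9],[8,0],[10,13],[15,0],[17,10],[24,9],[50,0]]
[[5,9],[8,0],[10,13],[15,0],[17,10],[24,9],[50,0]]
[[5,9],[8,0],[10,13],[15,0],[17,10],[24,9],[50,0]]
[[5,9],[8,0],[10,13],[15,0],[17,10],[24,9],[50,0]]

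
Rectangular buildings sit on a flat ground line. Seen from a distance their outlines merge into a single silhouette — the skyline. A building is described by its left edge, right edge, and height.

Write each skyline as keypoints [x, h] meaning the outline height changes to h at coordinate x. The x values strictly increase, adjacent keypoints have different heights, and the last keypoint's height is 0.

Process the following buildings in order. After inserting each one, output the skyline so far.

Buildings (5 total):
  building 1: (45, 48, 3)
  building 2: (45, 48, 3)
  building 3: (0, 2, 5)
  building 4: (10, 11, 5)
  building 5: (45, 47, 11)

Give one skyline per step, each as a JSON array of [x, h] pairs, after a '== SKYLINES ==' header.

== SKYLINES ==
[[45,3],[48,0]]
[[45,3],[48,0]]
[[0,5],[2,0],[45,3],[48,0]]
[[0,5],[2,0],[10,5],[11,0],[45,3],[48,0]]
[[0,5],[2,0],[10,5],[11,0],[45,11],[47,3],[48,0]]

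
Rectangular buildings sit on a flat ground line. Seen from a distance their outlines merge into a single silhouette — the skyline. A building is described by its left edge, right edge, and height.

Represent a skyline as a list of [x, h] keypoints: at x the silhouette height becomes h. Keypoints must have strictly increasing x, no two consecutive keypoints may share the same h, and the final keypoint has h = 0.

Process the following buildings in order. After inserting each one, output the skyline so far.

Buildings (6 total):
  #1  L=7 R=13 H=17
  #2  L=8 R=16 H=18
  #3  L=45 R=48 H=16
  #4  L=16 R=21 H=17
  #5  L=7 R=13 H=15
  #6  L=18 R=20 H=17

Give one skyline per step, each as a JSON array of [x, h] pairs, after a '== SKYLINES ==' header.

== SKYLINES ==
[[7,17],[13,0]]
[[7,17],[8,18],[16,0]]
[[7,17],[8,18],[16,0],[45,16],[48,0]]
[[7,17],[8,18],[16,17],[21,0],[45,16],[48,0]]
[[7,17],[8,18],[16,17],[21,0],[45,16],[48,0]]
[[7,17],[8,18],[16,17],[21,0],[45,16],[48,0]]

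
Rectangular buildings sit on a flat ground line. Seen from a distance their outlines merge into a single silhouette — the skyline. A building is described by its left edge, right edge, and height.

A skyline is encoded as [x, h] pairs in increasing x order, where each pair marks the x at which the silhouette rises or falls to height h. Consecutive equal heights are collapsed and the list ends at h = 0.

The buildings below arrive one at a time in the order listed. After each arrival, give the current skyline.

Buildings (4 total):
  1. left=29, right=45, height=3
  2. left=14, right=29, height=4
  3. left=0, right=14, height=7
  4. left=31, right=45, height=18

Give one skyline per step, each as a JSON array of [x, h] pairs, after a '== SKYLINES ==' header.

== SKYLINES ==
[[29,3],[45,0]]
[[14,4],[29,3],[45,0]]
[[0,7],[14,4],[29,3],[45,0]]
[[0,7],[14,4],[29,3],[31,18],[45,0]]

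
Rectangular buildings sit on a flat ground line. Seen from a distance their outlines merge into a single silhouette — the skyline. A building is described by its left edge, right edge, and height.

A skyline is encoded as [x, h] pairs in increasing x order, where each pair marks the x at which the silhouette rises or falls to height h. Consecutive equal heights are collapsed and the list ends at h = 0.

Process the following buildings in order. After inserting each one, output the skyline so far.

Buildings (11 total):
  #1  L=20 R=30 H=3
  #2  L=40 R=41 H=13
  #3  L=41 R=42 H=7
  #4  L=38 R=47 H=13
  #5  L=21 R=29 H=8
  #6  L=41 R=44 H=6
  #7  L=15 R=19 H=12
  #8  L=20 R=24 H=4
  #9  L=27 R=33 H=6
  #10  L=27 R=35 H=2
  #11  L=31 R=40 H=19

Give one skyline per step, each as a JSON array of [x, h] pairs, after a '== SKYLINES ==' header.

== SKYLINES ==
[[20,3],[30,0]]
[[20,3],[30,0],[40,13],[41,0]]
[[20,3],[30,0],[40,13],[41,7],[42,0]]
[[20,3],[30,0],[38,13],[47,0]]
[[20,3],[21,8],[29,3],[30,0],[38,13],[47,0]]
[[20,3],[21,8],[29,3],[30,0],[38,13],[47,0]]
[[15,12],[19,0],[20,3],[21,8],[29,3],[30,0],[38,13],[47,0]]
[[15,12],[19,0],[20,4],[21,8],[29,3],[30,0],[38,13],[47,0]]
[[15,12],[19,0],[20,4],[21,8],[29,6],[33,0],[38,13],[47,0]]
[[15,12],[19,0],[20,4],[21,8],[29,6],[33,2],[35,0],[38,13],[47,0]]
[[15,12],[19,0],[20,4],[21,8],[29,6],[31,19],[40,13],[47,0]]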